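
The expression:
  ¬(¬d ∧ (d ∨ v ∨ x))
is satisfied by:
  {d: True, x: False, v: False}
  {d: True, v: True, x: False}
  {d: True, x: True, v: False}
  {d: True, v: True, x: True}
  {v: False, x: False, d: False}


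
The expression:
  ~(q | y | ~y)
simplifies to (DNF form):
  False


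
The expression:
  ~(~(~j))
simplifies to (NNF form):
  ~j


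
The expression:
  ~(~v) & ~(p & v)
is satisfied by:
  {v: True, p: False}


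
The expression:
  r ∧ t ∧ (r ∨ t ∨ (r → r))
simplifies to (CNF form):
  r ∧ t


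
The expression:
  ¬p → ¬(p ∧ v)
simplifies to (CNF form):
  True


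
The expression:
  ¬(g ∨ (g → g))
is never true.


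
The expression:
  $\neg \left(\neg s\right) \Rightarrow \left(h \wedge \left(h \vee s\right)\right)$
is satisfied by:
  {h: True, s: False}
  {s: False, h: False}
  {s: True, h: True}


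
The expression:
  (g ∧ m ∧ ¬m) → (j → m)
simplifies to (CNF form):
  True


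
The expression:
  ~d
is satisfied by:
  {d: False}


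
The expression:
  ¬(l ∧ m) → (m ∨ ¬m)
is always true.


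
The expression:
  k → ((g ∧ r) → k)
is always true.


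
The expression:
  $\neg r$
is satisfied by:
  {r: False}


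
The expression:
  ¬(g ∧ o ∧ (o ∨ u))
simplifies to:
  ¬g ∨ ¬o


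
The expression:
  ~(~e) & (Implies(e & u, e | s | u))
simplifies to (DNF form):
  e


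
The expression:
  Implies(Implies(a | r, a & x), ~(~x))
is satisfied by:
  {r: True, a: True, x: True}
  {r: True, a: True, x: False}
  {r: True, x: True, a: False}
  {r: True, x: False, a: False}
  {a: True, x: True, r: False}
  {a: True, x: False, r: False}
  {x: True, a: False, r: False}


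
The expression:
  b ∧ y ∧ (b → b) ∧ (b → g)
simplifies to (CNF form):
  b ∧ g ∧ y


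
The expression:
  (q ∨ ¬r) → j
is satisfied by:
  {r: True, j: True, q: False}
  {j: True, q: False, r: False}
  {r: True, j: True, q: True}
  {j: True, q: True, r: False}
  {r: True, q: False, j: False}


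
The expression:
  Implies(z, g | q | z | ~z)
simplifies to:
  True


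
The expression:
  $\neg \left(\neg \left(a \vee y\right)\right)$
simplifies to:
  $a \vee y$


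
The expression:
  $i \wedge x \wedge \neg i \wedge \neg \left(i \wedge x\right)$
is never true.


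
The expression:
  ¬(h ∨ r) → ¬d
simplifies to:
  h ∨ r ∨ ¬d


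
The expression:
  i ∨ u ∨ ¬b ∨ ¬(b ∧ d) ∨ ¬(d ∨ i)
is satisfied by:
  {i: True, u: True, d: False, b: False}
  {i: True, u: False, d: False, b: False}
  {u: True, i: False, d: False, b: False}
  {i: False, u: False, d: False, b: False}
  {i: True, b: True, u: True, d: False}
  {i: True, b: True, u: False, d: False}
  {b: True, u: True, i: False, d: False}
  {b: True, i: False, u: False, d: False}
  {i: True, d: True, u: True, b: False}
  {i: True, d: True, u: False, b: False}
  {d: True, u: True, i: False, b: False}
  {d: True, i: False, u: False, b: False}
  {b: True, d: True, i: True, u: True}
  {b: True, d: True, i: True, u: False}
  {b: True, d: True, u: True, i: False}


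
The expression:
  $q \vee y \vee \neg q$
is always true.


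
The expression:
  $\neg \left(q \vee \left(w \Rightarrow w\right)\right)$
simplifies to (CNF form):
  $\text{False}$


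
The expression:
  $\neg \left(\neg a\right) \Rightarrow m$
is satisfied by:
  {m: True, a: False}
  {a: False, m: False}
  {a: True, m: True}


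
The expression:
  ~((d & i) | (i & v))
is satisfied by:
  {v: False, i: False, d: False}
  {d: True, v: False, i: False}
  {v: True, d: False, i: False}
  {d: True, v: True, i: False}
  {i: True, d: False, v: False}


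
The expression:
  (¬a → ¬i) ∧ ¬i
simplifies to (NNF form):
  ¬i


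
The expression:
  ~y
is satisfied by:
  {y: False}


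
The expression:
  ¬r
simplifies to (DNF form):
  ¬r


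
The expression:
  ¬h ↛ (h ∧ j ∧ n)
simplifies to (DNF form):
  ¬h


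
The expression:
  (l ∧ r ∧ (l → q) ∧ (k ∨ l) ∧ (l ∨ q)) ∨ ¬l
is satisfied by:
  {r: True, q: True, l: False}
  {r: True, q: False, l: False}
  {q: True, r: False, l: False}
  {r: False, q: False, l: False}
  {r: True, l: True, q: True}


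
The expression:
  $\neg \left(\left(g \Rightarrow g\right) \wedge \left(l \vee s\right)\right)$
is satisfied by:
  {l: False, s: False}


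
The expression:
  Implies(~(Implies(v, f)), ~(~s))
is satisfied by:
  {s: True, f: True, v: False}
  {s: True, f: False, v: False}
  {f: True, s: False, v: False}
  {s: False, f: False, v: False}
  {s: True, v: True, f: True}
  {s: True, v: True, f: False}
  {v: True, f: True, s: False}


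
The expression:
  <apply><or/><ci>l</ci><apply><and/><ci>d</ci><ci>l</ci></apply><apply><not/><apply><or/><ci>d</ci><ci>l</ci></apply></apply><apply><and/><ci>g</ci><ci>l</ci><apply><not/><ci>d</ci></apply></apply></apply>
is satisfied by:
  {l: True, d: False}
  {d: False, l: False}
  {d: True, l: True}


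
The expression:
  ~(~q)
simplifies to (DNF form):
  q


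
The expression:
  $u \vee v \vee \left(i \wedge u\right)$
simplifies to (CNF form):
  $u \vee v$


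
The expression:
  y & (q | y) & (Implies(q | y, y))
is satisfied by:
  {y: True}


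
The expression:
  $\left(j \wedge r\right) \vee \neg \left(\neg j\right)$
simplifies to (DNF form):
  $j$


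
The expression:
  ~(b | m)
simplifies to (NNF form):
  ~b & ~m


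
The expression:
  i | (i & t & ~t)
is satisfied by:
  {i: True}


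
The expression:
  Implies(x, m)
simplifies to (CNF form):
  m | ~x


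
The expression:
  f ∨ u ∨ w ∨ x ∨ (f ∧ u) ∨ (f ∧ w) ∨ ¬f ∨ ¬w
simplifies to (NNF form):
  True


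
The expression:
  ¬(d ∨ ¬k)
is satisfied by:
  {k: True, d: False}


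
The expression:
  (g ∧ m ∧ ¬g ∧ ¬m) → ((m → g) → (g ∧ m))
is always true.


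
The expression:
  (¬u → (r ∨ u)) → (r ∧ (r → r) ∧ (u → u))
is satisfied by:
  {r: True, u: False}
  {u: False, r: False}
  {u: True, r: True}


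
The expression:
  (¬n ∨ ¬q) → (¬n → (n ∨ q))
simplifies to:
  n ∨ q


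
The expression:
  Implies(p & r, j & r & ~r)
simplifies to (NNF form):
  ~p | ~r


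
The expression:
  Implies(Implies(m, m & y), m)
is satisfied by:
  {m: True}


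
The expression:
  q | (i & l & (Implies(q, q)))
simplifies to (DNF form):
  q | (i & l)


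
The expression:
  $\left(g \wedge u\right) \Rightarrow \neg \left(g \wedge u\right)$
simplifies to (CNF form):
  $\neg g \vee \neg u$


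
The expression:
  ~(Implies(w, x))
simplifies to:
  w & ~x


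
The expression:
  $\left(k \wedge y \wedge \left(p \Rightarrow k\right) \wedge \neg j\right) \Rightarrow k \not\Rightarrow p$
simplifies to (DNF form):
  $j \vee \neg k \vee \neg p \vee \neg y$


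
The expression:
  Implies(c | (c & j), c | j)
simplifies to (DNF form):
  True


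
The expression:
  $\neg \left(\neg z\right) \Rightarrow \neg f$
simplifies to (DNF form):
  $\neg f \vee \neg z$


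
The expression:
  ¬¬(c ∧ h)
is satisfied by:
  {h: True, c: True}


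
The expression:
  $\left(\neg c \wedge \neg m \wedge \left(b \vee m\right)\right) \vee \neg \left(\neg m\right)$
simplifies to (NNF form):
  $m \vee \left(b \wedge \neg c\right)$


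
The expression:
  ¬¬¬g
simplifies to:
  ¬g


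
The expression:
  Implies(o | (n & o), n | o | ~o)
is always true.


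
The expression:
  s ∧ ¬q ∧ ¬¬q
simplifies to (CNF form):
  False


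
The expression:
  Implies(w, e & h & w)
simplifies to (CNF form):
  (e | ~w) & (h | ~w)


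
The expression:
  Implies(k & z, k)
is always true.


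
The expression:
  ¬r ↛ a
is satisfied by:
  {a: True, r: False}
  {r: False, a: False}
  {r: True, a: True}


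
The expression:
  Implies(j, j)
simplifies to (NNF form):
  True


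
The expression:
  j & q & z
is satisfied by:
  {z: True, j: True, q: True}


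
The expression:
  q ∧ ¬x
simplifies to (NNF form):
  q ∧ ¬x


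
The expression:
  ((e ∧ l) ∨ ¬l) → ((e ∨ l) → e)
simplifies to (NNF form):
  True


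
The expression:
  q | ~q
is always true.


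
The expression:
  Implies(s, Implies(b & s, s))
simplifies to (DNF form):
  True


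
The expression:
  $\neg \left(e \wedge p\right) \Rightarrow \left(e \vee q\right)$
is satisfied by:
  {q: True, e: True}
  {q: True, e: False}
  {e: True, q: False}


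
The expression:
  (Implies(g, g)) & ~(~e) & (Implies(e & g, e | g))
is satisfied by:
  {e: True}


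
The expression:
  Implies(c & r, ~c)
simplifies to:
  ~c | ~r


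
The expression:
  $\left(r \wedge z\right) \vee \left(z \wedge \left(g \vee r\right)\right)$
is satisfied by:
  {z: True, r: True, g: True}
  {z: True, r: True, g: False}
  {z: True, g: True, r: False}


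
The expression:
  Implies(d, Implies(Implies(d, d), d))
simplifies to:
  True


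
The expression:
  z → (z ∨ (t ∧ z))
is always true.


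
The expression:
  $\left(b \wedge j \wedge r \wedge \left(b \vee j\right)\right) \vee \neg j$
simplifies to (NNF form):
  $\left(b \wedge r\right) \vee \neg j$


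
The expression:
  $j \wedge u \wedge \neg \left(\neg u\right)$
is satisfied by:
  {j: True, u: True}


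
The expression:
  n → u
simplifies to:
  u ∨ ¬n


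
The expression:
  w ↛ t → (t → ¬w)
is always true.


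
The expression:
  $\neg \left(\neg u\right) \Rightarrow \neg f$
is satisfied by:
  {u: False, f: False}
  {f: True, u: False}
  {u: True, f: False}


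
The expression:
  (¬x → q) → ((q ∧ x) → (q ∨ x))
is always true.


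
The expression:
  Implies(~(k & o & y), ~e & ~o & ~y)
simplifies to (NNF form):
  (k | ~y) & (o | ~e) & (o | ~y) & (y | ~o)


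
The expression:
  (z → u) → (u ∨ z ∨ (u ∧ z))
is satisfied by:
  {z: True, u: True}
  {z: True, u: False}
  {u: True, z: False}


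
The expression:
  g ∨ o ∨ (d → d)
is always true.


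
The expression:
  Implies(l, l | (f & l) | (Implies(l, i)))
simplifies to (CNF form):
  True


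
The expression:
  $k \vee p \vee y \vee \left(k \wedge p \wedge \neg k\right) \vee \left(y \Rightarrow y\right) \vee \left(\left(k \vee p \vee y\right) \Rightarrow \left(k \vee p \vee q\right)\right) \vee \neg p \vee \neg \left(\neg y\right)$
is always true.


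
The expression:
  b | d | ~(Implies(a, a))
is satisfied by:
  {b: True, d: True}
  {b: True, d: False}
  {d: True, b: False}


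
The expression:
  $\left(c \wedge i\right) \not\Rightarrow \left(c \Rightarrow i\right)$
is never true.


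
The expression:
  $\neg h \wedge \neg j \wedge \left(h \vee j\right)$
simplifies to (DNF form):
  $\text{False}$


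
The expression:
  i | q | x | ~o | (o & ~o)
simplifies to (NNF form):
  i | q | x | ~o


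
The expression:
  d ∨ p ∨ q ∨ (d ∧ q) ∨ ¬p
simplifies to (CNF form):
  True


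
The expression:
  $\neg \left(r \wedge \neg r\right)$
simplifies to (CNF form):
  $\text{True}$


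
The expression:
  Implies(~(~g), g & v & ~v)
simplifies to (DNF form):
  ~g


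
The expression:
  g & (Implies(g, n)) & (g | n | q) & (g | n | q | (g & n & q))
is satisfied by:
  {g: True, n: True}


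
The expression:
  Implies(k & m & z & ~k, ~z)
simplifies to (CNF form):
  True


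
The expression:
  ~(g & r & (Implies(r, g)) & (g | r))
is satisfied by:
  {g: False, r: False}
  {r: True, g: False}
  {g: True, r: False}


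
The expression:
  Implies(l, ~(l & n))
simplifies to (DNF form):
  ~l | ~n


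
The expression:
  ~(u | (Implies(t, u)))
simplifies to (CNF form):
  t & ~u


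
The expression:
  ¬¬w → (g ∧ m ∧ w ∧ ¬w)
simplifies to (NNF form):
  ¬w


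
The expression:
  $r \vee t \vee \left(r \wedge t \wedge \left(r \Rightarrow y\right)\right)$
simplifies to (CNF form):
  $r \vee t$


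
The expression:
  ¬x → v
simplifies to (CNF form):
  v ∨ x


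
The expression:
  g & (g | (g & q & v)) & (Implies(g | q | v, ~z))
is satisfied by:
  {g: True, z: False}


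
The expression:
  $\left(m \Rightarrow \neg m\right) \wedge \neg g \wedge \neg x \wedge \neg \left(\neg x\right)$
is never true.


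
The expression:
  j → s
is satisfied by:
  {s: True, j: False}
  {j: False, s: False}
  {j: True, s: True}


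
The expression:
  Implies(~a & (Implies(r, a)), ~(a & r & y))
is always true.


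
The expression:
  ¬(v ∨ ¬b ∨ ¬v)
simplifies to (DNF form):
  False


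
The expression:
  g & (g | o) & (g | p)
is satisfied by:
  {g: True}


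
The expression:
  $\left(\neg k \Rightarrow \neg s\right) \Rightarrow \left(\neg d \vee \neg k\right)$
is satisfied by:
  {k: False, d: False}
  {d: True, k: False}
  {k: True, d: False}


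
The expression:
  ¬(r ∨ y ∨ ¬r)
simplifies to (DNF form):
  False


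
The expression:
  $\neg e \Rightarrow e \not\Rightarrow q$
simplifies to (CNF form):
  $e$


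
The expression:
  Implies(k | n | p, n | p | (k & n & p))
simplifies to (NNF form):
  n | p | ~k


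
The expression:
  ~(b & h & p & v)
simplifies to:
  ~b | ~h | ~p | ~v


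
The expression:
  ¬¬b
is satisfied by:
  {b: True}


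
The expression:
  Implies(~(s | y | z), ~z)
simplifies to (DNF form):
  True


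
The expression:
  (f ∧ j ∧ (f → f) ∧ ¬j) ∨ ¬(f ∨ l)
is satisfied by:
  {l: False, f: False}


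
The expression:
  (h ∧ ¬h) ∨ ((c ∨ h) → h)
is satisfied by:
  {h: True, c: False}
  {c: False, h: False}
  {c: True, h: True}


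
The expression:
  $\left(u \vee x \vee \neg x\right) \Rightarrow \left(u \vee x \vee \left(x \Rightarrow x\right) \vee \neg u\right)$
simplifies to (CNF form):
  $\text{True}$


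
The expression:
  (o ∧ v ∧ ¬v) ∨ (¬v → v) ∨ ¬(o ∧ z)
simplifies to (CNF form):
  v ∨ ¬o ∨ ¬z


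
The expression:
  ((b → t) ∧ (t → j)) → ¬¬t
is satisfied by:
  {b: True, t: True}
  {b: True, t: False}
  {t: True, b: False}


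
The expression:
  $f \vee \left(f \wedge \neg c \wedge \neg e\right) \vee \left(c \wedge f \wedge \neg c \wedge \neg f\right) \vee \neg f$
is always true.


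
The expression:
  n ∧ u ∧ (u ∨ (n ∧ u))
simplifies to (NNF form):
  n ∧ u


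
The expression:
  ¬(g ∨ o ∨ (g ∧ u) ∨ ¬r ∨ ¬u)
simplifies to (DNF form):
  r ∧ u ∧ ¬g ∧ ¬o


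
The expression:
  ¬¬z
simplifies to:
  z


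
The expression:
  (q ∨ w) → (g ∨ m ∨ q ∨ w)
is always true.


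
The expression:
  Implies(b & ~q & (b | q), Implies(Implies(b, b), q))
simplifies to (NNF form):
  q | ~b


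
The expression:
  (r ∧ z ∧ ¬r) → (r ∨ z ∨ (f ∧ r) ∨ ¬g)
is always true.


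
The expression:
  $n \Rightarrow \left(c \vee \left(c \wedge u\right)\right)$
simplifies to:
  $c \vee \neg n$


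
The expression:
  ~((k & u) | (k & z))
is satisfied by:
  {z: False, k: False, u: False}
  {u: True, z: False, k: False}
  {z: True, u: False, k: False}
  {u: True, z: True, k: False}
  {k: True, u: False, z: False}


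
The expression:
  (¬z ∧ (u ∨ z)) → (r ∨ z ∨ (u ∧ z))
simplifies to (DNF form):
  r ∨ z ∨ ¬u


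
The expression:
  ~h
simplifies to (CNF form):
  ~h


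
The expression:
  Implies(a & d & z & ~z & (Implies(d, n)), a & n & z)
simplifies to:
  True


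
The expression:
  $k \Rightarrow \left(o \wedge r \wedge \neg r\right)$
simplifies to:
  $\neg k$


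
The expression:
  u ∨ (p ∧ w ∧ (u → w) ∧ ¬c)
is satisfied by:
  {u: True, p: True, w: True, c: False}
  {u: True, p: True, w: False, c: False}
  {u: True, w: True, c: False, p: False}
  {u: True, w: False, c: False, p: False}
  {u: True, p: True, c: True, w: True}
  {u: True, p: True, c: True, w: False}
  {u: True, c: True, w: True, p: False}
  {u: True, c: True, w: False, p: False}
  {p: True, c: False, w: True, u: False}


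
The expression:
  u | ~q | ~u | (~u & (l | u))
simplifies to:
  True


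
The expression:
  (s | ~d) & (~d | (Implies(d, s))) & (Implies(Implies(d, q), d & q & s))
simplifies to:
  d & s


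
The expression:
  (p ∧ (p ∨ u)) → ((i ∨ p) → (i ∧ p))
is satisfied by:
  {i: True, p: False}
  {p: False, i: False}
  {p: True, i: True}


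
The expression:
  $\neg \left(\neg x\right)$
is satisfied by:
  {x: True}


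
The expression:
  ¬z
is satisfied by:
  {z: False}


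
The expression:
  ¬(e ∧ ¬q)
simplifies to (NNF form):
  q ∨ ¬e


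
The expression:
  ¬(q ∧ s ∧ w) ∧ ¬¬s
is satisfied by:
  {s: True, w: False, q: False}
  {q: True, s: True, w: False}
  {w: True, s: True, q: False}


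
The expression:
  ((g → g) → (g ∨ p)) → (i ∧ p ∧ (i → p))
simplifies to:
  (i ∧ p) ∨ (¬g ∧ ¬p)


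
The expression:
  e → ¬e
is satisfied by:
  {e: False}


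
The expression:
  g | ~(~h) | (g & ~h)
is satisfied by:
  {g: True, h: True}
  {g: True, h: False}
  {h: True, g: False}


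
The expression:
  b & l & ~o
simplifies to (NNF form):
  b & l & ~o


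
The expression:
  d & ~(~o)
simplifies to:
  d & o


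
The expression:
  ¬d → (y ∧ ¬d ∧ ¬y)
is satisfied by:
  {d: True}


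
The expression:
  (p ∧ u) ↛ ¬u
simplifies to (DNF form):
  p ∧ u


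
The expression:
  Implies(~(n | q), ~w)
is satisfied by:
  {n: True, q: True, w: False}
  {n: True, w: False, q: False}
  {q: True, w: False, n: False}
  {q: False, w: False, n: False}
  {n: True, q: True, w: True}
  {n: True, w: True, q: False}
  {q: True, w: True, n: False}


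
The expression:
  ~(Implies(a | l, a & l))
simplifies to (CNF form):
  (a | l) & (a | ~a) & (l | ~l) & (~a | ~l)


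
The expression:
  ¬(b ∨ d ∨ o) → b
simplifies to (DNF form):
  b ∨ d ∨ o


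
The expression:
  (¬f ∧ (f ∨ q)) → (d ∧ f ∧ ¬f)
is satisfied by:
  {f: True, q: False}
  {q: False, f: False}
  {q: True, f: True}


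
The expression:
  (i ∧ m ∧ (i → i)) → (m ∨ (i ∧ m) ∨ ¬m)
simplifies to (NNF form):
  True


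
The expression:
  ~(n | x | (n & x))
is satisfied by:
  {n: False, x: False}


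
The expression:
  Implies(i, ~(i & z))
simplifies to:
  ~i | ~z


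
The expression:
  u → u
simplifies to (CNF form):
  True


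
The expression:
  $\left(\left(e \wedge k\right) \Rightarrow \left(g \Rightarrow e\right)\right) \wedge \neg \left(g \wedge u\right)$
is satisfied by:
  {g: False, u: False}
  {u: True, g: False}
  {g: True, u: False}


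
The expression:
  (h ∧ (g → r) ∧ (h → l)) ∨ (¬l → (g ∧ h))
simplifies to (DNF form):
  l ∨ (g ∧ h)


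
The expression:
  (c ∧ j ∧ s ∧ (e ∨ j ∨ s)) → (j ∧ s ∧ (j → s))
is always true.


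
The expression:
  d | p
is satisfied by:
  {d: True, p: True}
  {d: True, p: False}
  {p: True, d: False}


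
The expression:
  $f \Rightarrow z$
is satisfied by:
  {z: True, f: False}
  {f: False, z: False}
  {f: True, z: True}


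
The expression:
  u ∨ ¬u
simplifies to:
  True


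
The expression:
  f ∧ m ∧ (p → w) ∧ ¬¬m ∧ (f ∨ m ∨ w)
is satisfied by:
  {m: True, w: True, f: True, p: False}
  {m: True, f: True, p: False, w: False}
  {m: True, w: True, p: True, f: True}


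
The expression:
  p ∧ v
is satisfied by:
  {p: True, v: True}


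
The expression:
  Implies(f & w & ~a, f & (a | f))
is always true.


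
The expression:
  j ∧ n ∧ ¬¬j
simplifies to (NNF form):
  j ∧ n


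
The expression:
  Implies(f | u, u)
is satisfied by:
  {u: True, f: False}
  {f: False, u: False}
  {f: True, u: True}


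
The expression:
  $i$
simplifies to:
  $i$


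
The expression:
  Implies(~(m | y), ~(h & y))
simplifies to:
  True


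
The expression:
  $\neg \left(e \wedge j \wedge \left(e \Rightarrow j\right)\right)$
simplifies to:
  $\neg e \vee \neg j$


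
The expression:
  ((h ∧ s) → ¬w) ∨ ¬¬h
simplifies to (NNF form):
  True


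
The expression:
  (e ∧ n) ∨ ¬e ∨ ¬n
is always true.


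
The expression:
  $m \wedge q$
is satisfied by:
  {m: True, q: True}


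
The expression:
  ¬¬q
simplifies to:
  q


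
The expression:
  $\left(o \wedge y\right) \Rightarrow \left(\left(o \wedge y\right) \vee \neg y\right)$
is always true.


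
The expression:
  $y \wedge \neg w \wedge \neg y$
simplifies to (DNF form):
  $\text{False}$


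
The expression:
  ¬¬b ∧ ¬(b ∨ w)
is never true.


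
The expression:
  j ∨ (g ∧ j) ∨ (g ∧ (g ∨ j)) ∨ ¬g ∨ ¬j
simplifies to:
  True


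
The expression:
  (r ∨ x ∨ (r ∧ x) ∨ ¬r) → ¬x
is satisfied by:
  {x: False}


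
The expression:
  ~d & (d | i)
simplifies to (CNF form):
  i & ~d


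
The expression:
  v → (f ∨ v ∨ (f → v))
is always true.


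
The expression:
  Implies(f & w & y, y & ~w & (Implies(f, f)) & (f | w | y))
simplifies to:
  ~f | ~w | ~y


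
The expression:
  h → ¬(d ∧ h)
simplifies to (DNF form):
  ¬d ∨ ¬h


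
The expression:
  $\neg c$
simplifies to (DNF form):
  $\neg c$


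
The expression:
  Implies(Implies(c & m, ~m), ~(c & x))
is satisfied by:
  {m: True, c: False, x: False}
  {c: False, x: False, m: False}
  {x: True, m: True, c: False}
  {x: True, c: False, m: False}
  {m: True, c: True, x: False}
  {c: True, m: False, x: False}
  {x: True, c: True, m: True}


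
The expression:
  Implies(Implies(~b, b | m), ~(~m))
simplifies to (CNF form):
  m | ~b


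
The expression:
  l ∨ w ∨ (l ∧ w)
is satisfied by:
  {l: True, w: True}
  {l: True, w: False}
  {w: True, l: False}


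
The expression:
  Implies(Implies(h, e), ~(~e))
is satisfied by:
  {e: True, h: True}
  {e: True, h: False}
  {h: True, e: False}


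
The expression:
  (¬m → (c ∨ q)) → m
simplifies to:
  m ∨ (¬c ∧ ¬q)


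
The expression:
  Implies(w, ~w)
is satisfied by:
  {w: False}


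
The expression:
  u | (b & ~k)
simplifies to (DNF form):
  u | (b & ~k)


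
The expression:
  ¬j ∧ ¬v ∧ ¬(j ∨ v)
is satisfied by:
  {v: False, j: False}


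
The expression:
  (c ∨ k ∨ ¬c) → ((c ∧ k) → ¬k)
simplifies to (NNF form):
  ¬c ∨ ¬k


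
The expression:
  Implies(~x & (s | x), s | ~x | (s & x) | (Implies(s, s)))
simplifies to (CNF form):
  True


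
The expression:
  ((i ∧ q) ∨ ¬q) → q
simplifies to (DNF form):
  q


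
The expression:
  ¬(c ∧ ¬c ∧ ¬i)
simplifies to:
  True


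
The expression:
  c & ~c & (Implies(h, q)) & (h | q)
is never true.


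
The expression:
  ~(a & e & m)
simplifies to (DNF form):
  ~a | ~e | ~m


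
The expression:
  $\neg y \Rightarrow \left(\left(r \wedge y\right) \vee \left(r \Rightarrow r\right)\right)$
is always true.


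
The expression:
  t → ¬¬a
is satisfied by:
  {a: True, t: False}
  {t: False, a: False}
  {t: True, a: True}


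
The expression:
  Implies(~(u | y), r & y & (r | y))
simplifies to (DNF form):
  u | y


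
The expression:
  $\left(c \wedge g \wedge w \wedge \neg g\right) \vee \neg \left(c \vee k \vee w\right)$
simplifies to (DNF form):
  $\neg c \wedge \neg k \wedge \neg w$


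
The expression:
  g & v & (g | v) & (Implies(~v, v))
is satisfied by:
  {g: True, v: True}


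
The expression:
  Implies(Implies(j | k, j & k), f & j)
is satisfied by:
  {k: True, f: True, j: False}
  {k: True, j: False, f: False}
  {k: True, f: True, j: True}
  {f: True, j: True, k: False}
  {j: True, f: False, k: False}


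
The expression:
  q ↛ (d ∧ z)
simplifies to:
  q ∧ (¬d ∨ ¬z)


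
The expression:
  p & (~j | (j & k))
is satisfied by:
  {p: True, k: True, j: False}
  {p: True, k: False, j: False}
  {p: True, j: True, k: True}


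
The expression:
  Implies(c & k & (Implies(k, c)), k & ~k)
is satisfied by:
  {k: False, c: False}
  {c: True, k: False}
  {k: True, c: False}


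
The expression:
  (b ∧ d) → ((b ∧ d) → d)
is always true.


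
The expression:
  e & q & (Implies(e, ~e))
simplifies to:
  False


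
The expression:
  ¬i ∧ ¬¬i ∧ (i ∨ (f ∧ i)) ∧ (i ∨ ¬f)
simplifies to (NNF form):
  False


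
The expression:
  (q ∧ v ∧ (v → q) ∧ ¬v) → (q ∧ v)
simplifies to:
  True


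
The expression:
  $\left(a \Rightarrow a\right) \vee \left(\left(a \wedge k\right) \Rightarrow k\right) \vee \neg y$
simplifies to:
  $\text{True}$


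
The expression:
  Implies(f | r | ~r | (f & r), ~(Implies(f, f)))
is never true.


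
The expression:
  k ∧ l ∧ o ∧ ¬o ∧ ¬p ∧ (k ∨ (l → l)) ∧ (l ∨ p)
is never true.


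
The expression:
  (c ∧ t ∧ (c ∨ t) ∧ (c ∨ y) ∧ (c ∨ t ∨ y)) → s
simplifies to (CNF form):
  s ∨ ¬c ∨ ¬t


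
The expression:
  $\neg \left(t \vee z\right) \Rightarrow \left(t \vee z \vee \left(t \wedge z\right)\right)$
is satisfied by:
  {t: True, z: True}
  {t: True, z: False}
  {z: True, t: False}


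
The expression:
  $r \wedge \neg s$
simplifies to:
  $r \wedge \neg s$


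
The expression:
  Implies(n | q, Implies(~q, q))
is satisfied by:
  {q: True, n: False}
  {n: False, q: False}
  {n: True, q: True}


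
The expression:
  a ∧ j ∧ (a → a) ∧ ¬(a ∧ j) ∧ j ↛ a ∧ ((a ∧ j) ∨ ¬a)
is never true.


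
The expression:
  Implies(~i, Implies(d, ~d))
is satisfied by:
  {i: True, d: False}
  {d: False, i: False}
  {d: True, i: True}


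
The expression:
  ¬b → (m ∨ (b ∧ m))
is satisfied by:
  {b: True, m: True}
  {b: True, m: False}
  {m: True, b: False}


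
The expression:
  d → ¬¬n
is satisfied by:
  {n: True, d: False}
  {d: False, n: False}
  {d: True, n: True}


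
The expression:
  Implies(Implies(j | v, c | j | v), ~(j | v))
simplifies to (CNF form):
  ~j & ~v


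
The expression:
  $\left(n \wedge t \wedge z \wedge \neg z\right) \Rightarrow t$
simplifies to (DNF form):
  $\text{True}$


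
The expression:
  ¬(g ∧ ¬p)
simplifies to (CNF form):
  p ∨ ¬g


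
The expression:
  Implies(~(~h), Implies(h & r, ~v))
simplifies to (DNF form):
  ~h | ~r | ~v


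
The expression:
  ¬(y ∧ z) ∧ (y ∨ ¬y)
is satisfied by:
  {z: False, y: False}
  {y: True, z: False}
  {z: True, y: False}


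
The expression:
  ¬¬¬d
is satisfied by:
  {d: False}


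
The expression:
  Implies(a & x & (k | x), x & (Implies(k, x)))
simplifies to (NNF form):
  True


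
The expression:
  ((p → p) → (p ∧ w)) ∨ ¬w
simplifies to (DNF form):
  p ∨ ¬w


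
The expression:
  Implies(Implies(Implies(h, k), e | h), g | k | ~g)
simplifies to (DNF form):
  True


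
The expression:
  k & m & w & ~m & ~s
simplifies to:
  False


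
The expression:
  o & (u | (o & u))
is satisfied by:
  {u: True, o: True}


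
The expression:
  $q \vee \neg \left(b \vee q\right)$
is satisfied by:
  {q: True, b: False}
  {b: False, q: False}
  {b: True, q: True}


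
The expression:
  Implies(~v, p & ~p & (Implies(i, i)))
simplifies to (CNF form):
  v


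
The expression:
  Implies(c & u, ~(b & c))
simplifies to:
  ~b | ~c | ~u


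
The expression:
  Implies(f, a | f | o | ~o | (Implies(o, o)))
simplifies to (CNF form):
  True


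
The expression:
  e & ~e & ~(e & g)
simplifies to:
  False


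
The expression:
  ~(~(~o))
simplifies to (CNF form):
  ~o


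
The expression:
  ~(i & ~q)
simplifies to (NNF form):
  q | ~i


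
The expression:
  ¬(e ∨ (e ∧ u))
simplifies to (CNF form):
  ¬e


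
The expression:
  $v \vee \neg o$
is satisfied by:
  {v: True, o: False}
  {o: False, v: False}
  {o: True, v: True}


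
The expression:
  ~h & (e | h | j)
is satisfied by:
  {e: True, j: True, h: False}
  {e: True, h: False, j: False}
  {j: True, h: False, e: False}


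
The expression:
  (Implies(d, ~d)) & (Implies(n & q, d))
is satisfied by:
  {d: False, q: False, n: False}
  {n: True, d: False, q: False}
  {q: True, d: False, n: False}


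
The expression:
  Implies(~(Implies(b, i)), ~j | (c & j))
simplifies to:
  c | i | ~b | ~j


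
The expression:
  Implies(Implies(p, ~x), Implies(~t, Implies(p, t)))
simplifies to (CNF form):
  t | x | ~p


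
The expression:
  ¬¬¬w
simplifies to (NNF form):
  ¬w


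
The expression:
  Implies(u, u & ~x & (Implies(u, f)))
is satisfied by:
  {f: True, x: False, u: False}
  {x: False, u: False, f: False}
  {f: True, x: True, u: False}
  {x: True, f: False, u: False}
  {u: True, f: True, x: False}


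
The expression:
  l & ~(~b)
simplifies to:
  b & l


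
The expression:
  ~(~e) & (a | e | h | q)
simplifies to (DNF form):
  e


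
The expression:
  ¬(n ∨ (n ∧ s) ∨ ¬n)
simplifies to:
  False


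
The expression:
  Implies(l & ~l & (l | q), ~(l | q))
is always true.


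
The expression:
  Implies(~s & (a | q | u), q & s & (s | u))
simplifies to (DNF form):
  s | (~a & ~q & ~u)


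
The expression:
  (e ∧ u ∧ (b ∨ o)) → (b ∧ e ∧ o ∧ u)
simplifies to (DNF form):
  (b ∧ o) ∨ (¬b ∧ ¬o) ∨ ¬e ∨ ¬u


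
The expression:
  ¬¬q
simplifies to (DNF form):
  q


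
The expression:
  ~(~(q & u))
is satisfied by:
  {u: True, q: True}


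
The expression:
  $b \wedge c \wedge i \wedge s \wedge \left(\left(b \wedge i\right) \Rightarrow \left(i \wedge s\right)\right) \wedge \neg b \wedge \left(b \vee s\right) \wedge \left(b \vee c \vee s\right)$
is never true.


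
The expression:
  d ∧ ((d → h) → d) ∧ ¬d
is never true.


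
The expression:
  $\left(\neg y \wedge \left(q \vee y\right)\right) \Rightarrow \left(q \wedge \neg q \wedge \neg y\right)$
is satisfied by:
  {y: True, q: False}
  {q: False, y: False}
  {q: True, y: True}


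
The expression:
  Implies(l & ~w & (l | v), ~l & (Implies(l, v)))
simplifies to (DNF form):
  w | ~l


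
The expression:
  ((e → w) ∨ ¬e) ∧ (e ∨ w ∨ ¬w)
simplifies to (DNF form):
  w ∨ ¬e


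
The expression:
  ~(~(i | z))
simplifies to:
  i | z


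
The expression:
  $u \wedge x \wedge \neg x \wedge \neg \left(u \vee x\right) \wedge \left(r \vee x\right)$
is never true.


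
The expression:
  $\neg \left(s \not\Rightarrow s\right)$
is always true.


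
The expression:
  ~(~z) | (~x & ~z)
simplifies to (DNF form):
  z | ~x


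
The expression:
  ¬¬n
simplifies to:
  n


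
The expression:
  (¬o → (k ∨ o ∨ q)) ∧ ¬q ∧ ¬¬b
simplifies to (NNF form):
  b ∧ ¬q ∧ (k ∨ o)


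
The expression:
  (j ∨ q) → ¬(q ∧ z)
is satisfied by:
  {q: False, z: False}
  {z: True, q: False}
  {q: True, z: False}


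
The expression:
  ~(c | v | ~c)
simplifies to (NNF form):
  False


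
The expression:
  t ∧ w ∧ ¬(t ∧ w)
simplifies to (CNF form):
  False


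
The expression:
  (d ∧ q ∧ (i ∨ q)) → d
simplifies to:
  True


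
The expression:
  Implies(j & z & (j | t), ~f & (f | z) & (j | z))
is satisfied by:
  {z: False, j: False, f: False}
  {f: True, z: False, j: False}
  {j: True, z: False, f: False}
  {f: True, j: True, z: False}
  {z: True, f: False, j: False}
  {f: True, z: True, j: False}
  {j: True, z: True, f: False}


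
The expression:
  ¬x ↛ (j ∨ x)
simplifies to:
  ¬j ∧ ¬x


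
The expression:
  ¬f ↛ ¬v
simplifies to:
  v ∧ ¬f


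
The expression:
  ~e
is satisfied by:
  {e: False}


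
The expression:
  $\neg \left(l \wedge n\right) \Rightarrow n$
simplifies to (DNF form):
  $n$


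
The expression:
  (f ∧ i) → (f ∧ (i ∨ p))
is always true.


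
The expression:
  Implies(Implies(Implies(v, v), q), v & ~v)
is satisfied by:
  {q: False}


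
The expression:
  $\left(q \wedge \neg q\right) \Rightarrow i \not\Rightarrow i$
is always true.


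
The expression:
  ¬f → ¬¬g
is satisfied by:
  {g: True, f: True}
  {g: True, f: False}
  {f: True, g: False}


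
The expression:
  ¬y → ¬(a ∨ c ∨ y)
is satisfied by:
  {y: True, c: False, a: False}
  {y: True, a: True, c: False}
  {y: True, c: True, a: False}
  {y: True, a: True, c: True}
  {a: False, c: False, y: False}


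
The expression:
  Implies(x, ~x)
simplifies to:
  ~x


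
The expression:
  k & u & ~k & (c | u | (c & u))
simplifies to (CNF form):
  False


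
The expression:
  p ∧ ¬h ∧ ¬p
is never true.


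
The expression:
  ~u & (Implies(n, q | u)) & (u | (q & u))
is never true.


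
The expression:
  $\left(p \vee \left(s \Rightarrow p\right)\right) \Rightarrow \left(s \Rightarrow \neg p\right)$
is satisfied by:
  {s: False, p: False}
  {p: True, s: False}
  {s: True, p: False}


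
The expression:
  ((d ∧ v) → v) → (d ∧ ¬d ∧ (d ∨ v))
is never true.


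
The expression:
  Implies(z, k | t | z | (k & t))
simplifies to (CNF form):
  True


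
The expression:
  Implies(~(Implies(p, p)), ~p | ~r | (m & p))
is always true.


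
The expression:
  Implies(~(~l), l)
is always true.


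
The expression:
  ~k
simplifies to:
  ~k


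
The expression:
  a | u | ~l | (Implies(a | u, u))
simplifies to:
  True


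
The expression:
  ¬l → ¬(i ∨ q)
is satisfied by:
  {l: True, i: False, q: False}
  {q: True, l: True, i: False}
  {l: True, i: True, q: False}
  {q: True, l: True, i: True}
  {q: False, i: False, l: False}


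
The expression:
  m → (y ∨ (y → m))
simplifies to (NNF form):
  True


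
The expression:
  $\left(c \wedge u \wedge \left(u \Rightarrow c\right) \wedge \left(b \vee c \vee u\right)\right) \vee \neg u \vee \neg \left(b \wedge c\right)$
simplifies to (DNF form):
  $\text{True}$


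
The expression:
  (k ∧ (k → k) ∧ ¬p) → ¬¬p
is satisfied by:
  {p: True, k: False}
  {k: False, p: False}
  {k: True, p: True}


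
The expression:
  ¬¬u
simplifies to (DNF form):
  u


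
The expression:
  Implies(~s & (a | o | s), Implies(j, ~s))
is always true.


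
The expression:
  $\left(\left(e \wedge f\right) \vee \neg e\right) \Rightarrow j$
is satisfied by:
  {e: True, j: True, f: False}
  {j: True, f: False, e: False}
  {e: True, j: True, f: True}
  {j: True, f: True, e: False}
  {e: True, f: False, j: False}


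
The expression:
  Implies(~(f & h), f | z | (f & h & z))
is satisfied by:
  {z: True, f: True}
  {z: True, f: False}
  {f: True, z: False}


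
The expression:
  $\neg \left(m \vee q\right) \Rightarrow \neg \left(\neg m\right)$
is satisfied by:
  {q: True, m: True}
  {q: True, m: False}
  {m: True, q: False}


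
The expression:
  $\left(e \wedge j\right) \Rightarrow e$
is always true.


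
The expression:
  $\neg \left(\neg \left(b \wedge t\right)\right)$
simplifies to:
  $b \wedge t$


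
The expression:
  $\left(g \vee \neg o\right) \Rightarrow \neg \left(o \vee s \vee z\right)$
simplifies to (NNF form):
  $\left(o \vee \neg s\right) \wedge \left(o \vee \neg z\right) \wedge \left(\neg g \vee \neg o\right)$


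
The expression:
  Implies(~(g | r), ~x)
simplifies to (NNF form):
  g | r | ~x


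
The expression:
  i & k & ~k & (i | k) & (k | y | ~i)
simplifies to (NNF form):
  False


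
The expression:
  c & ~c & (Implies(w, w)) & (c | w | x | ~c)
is never true.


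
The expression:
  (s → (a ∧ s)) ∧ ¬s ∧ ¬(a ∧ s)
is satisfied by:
  {s: False}


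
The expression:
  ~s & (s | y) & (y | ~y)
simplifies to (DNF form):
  y & ~s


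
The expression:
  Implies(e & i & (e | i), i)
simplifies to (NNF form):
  True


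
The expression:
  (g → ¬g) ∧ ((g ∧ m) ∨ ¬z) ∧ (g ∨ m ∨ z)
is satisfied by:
  {m: True, g: False, z: False}


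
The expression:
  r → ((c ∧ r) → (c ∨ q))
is always true.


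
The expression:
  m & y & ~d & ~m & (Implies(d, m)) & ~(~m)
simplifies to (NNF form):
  False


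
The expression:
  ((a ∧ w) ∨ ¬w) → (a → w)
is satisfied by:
  {w: True, a: False}
  {a: False, w: False}
  {a: True, w: True}


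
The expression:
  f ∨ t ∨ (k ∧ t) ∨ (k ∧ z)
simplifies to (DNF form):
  f ∨ t ∨ (k ∧ z)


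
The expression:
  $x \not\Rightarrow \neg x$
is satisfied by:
  {x: True}


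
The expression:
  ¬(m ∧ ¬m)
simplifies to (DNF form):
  True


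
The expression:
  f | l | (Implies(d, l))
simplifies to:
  f | l | ~d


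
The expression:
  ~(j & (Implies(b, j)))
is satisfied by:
  {j: False}


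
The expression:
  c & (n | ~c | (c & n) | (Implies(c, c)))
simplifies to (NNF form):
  c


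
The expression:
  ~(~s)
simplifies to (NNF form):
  s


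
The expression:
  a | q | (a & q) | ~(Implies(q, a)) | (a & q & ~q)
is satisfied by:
  {a: True, q: True}
  {a: True, q: False}
  {q: True, a: False}


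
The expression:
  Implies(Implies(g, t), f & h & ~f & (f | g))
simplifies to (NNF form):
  g & ~t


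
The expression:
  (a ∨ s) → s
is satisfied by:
  {s: True, a: False}
  {a: False, s: False}
  {a: True, s: True}


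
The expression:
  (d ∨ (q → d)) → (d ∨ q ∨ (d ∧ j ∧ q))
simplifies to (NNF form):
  d ∨ q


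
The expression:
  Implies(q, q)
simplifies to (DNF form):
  True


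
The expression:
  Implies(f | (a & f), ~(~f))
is always true.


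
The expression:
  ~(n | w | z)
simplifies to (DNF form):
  ~n & ~w & ~z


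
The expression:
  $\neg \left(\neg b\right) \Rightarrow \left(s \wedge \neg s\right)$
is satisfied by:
  {b: False}


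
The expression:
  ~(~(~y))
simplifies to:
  ~y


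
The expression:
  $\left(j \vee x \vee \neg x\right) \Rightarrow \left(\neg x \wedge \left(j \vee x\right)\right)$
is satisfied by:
  {j: True, x: False}


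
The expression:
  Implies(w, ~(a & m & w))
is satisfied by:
  {w: False, m: False, a: False}
  {a: True, w: False, m: False}
  {m: True, w: False, a: False}
  {a: True, m: True, w: False}
  {w: True, a: False, m: False}
  {a: True, w: True, m: False}
  {m: True, w: True, a: False}


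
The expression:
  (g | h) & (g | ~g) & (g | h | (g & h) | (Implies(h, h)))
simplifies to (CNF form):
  g | h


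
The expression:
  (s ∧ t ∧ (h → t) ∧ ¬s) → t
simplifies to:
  True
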